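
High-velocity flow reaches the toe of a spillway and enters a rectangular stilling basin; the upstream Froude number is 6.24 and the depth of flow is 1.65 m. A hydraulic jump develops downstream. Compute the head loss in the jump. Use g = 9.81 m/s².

ΔE = 19.6 m

Fr₁ = 6.24 (given).
By Bélanger, y₂/y₁ = ½[√(1 + 8Fr₁²) − 1] = ½[√312.5 − 1] = 8.34.
y₂ = 8.34 × 1.65 = 13.8 m.
Head loss: ΔE = (y₂ − y₁)³/(4y₁y₂) = (13.8 − 1.65)³/(4×1.65×13.8) = 1776/90.8 = 19.6 m.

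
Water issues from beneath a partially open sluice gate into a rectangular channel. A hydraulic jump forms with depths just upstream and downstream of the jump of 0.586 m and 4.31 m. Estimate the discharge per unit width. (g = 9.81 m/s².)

For a rectangular channel the momentum equation gives q² = ½·g·y₁·y₂·(y₁ + y₂) = ½×9.81×0.586×4.31×4.90 = 60.7.
q = √60.7 = 7.79 m²/s.

q = 7.79 m²/s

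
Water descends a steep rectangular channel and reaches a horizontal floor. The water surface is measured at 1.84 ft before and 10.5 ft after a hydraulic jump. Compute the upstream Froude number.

For a rectangular channel the momentum equation gives q² = ½·g·y₁·y₂·(y₁ + y₂) = ½×32.2×1.84×10.5×12.3 = 3838.
q = √3838 = 62.0 ft²/s.
V₁ = q/y₁ = 33.7 ft/s; Fr₁ = V₁/√(g·y₁) = 4.37.

Fr₁ = 4.37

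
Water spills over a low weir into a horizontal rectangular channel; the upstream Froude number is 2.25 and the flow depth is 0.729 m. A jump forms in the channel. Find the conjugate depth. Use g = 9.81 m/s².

y₂ = 1.98 m

Fr₁ = 2.25 (given).
From the momentum equation for a rectangular channel, y₂/y₁ = ½[√(1 + 8Fr₁²) − 1] = ½[√41.50 − 1] = 2.72.
y₂ = 2.72 × 0.729 = 1.98 m.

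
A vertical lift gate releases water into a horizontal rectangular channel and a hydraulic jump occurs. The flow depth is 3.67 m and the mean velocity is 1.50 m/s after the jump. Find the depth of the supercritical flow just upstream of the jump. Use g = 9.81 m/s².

Fr₂ = V₂/√(g·y₂) = 1.50/√(9.81×3.67) = 0.250.
From the momentum equation (using Fr₂), y₁/y₂ = ½[√(1 + 8Fr₂²) − 1] = ½[√1.500 − 1] = 0.112.
y₁ = 0.112 × 3.67 = 0.412 m.

y₁ = 0.412 m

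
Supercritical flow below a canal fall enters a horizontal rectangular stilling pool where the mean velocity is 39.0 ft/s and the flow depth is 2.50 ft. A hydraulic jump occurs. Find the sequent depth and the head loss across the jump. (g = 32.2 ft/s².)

Fr₁ = V₁/√(g·y₁) = 39.0/√(32.2×2.50) = 4.35.
From the momentum equation for a rectangular channel, y₂/y₁ = ½[√(1 + 8Fr₁²) − 1] = ½[√152.2 − 1] = 5.67.
y₂ = 5.67 × 2.50 = 14.2 ft.
Head loss: ΔE = (y₂ − y₁)³/(4y₁y₂) = (14.2 − 2.50)³/(4×2.50×14.2) = 1589/142 = 11.2 ft.

y₂ = 14.2 ft; ΔE = 11.2 ft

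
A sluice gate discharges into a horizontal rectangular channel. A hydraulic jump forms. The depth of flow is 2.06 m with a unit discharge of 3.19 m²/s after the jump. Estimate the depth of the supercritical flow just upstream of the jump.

y₁ = 0.408 m

V₂ = q/y₂ = 3.19/2.06 = 1.55 m/s; Fr₂ = V₂/√(g·y₂) = 0.344.
The Bélanger relation is symmetric: y₁/y₂ = ½[√(1 + 8Fr₂²) − 1] = ½[√1.949 − 1] = 0.198.
y₁ = 0.198 × 2.06 = 0.408 m.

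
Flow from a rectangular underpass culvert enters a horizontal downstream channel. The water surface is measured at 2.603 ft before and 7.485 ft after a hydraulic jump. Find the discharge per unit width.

For a rectangular channel the momentum equation gives q² = ½·g·y₁·y₂·(y₁ + y₂) = ½×32.2×2.603×7.485×10.09 = 3164.
q = √3164 = 56.25 ft²/s.

q = 56.25 ft²/s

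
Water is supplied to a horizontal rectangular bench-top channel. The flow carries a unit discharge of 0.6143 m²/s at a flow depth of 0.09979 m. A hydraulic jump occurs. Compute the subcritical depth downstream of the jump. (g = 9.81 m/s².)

V₁ = q/y₁ = 0.6143/0.09979 = 6.156 m/s. Fr₁ = V₁/√(g·y₁) = 6.156/√(9.81×0.09979) = 6.222.
From the momentum equation for a rectangular channel, y₂/y₁ = ½[√(1 + 8Fr₁²) − 1] = ½[√310.69 − 1] = 8.313.
y₂ = 8.313 × 0.09979 = 0.8296 m.

y₂ = 0.8296 m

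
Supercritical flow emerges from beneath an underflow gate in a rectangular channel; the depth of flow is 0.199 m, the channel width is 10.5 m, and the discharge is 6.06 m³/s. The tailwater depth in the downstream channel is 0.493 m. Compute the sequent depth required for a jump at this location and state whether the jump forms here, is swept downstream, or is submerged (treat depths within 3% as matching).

y₂ = 0.493 m; the jump forms here

q = Q/b = 6.06/10.5 = 0.577 m²/s; V₁ = q/y₁ = 2.90 m/s. Fr₁ = V₁/√(g·y₁) = 2.08.
Sequent-depth ratio: y₂/y₁ = ½[√(1 + 8Fr₁²) − 1] = ½[√35.47 − 1] = 2.48.
y₂ = 2.48 × 0.199 = 0.493 m.
Tailwater y_tw = 0.493 m: y_tw ≈ y₂, so the jump forms here.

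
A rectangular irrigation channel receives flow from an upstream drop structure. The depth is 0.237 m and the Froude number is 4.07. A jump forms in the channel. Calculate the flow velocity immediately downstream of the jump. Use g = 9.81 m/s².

V₂ = 1.18 m/s

Fr₁ = 4.07 (given).
From the momentum equation for a rectangular channel, y₂/y₁ = ½[√(1 + 8Fr₁²) − 1] = ½[√133.5 − 1] = 5.28.
y₂ = 5.28 × 0.237 = 1.25 m.
V₁ = Fr₁·√(g·y₁) = 4.07×√(9.81×0.237) = 6.21 m/s; q = V₁·y₁ = 1.47 m²/s.
V₂ = q/y₂ = 1.47/1.25 = 1.18 m/s.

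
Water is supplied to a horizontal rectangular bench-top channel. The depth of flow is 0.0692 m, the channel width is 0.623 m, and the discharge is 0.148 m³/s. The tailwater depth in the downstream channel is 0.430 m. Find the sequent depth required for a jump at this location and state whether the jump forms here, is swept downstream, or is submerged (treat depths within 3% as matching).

q = Q/b = 0.148/0.623 = 0.238 m²/s; V₁ = q/y₁ = 3.43 m/s. Fr₁ = V₁/√(g·y₁) = 4.17.
From the momentum equation for a rectangular channel, y₂/y₁ = ½[√(1 + 8Fr₁²) − 1] = ½[√139.9 − 1] = 5.41.
y₂ = 5.41 × 0.0692 = 0.375 m.
Tailwater y_tw = 0.430 m: y_tw > y₂, so the jump is submerged.

y₂ = 0.375 m; the jump is submerged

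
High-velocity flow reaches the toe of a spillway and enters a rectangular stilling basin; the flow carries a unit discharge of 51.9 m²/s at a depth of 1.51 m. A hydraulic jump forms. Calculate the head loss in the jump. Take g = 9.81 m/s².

ΔE = 43.0 m

V₁ = q/y₁ = 51.9/1.51 = 34.4 m/s. Fr₁ = V₁/√(g·y₁) = 34.4/√(9.81×1.51) = 8.93.
Bélanger equation: y₂/y₁ = ½[√(1 + 8Fr₁²) − 1] = ½[√639.0 − 1] = 12.1.
y₂ = 12.1 × 1.51 = 18.3 m.
V₂ = q/y₂ = 51.9/18.3 = 2.83 m/s. E₁ = y₁ + V₁²/2g = 61.7 m; E₂ = y₂ + V₂²/2g = 18.7 m. ΔE = E₁ − E₂ = 43.0 m.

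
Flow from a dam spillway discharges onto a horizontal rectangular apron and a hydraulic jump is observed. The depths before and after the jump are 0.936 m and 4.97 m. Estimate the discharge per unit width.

q = 11.6 m²/s

For a rectangular channel the momentum equation gives q² = ½·g·y₁·y₂·(y₁ + y₂) = ½×9.81×0.936×4.97×5.91 = 135.
q = √135 = 11.6 m²/s.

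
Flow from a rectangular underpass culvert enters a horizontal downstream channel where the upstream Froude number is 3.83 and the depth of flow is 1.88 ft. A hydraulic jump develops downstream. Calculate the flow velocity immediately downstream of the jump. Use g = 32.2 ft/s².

V₂ = 6.03 ft/s

Fr₁ = 3.83 (given).
Conjugate-depth relation: y₂/y₁ = ½[√(1 + 8Fr₁²) − 1] = ½[√118.4 − 1] = 4.94.
y₂ = 4.94 × 1.88 = 9.29 ft.
V₁ = Fr₁·√(g·y₁) = 3.83×√(32.2×1.88) = 29.8 ft/s; q = V₁·y₁ = 56.0 ft²/s.
V₂ = q/y₂ = 56.0/9.29 = 6.03 ft/s.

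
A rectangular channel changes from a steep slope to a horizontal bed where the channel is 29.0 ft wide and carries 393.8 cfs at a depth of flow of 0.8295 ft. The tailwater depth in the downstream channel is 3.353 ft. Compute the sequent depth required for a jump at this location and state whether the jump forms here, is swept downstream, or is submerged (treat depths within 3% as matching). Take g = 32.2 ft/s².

y₂ = 3.324 ft; the jump forms here

q = Q/b = 393.8/29.0 = 13.58 ft²/s; V₁ = q/y₁ = 16.37 ft/s. Fr₁ = V₁/√(g·y₁) = 3.168.
By Bélanger, y₂/y₁ = ½[√(1 + 8Fr₁²) − 1] = ½[√81.268 − 1] = 4.007.
y₂ = 4.007 × 0.8295 = 3.324 ft.
Tailwater y_tw = 3.353 ft: y_tw ≈ y₂, so the jump forms here.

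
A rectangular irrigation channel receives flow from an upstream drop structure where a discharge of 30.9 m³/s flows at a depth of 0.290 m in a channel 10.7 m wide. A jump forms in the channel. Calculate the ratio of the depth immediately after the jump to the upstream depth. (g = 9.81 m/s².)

q = Q/b = 30.9/10.7 = 2.89 m²/s; V₁ = q/y₁ = 9.96 m/s. Fr₁ = V₁/√(g·y₁) = 5.90.
From the momentum equation for a rectangular channel, y₂/y₁ = ½[√(1 + 8Fr₁²) − 1] = ½[√279.9 − 1] = 7.86.

y₂/y₁ = 7.86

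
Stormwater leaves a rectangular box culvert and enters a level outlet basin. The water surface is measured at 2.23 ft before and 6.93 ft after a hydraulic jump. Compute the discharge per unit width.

For a rectangular channel the momentum equation gives q² = ½·g·y₁·y₂·(y₁ + y₂) = ½×32.2×2.23×6.93×9.16 = 2279.
q = √2279 = 47.7 ft²/s.

q = 47.7 ft²/s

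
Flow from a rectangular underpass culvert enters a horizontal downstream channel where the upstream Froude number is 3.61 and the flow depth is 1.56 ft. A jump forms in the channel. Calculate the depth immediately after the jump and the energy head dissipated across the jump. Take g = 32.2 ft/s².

y₂ = 7.22 ft; ΔE = 4.03 ft

Fr₁ = 3.61 (given).
From the momentum equation for a rectangular channel, y₂/y₁ = ½[√(1 + 8Fr₁²) − 1] = ½[√105.3 − 1] = 4.63.
y₂ = 4.63 × 1.56 = 7.22 ft.
Head loss: ΔE = (y₂ − y₁)³/(4y₁y₂) = (7.22 − 1.56)³/(4×1.56×7.22) = 182/45.1 = 4.03 ft.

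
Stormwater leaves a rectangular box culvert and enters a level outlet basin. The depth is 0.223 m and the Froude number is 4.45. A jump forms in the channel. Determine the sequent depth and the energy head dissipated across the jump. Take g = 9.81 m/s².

Fr₁ = 4.45 (given).
Sequent-depth ratio: y₂/y₁ = ½[√(1 + 8Fr₁²) − 1] = ½[√159.4 − 1] = 5.81.
y₂ = 5.81 × 0.223 = 1.30 m.
V₁ = Fr₁·√(g·y₁) = 4.45×√(9.81×0.223) = 6.58 m/s; q = V₁·y₁ = 1.47 m²/s. V₂ = q/y₂ = 1.47/1.30 = 1.13 m/s. E₁ = y₁ + V₁²/2g = 2.43 m; E₂ = y₂ + V₂²/2g = 1.36 m. ΔE = E₁ − E₂ = 1.07 m.

y₂ = 1.30 m; ΔE = 1.07 m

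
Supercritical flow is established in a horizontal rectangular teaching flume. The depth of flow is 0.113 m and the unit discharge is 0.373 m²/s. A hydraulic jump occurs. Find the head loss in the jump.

ΔE = 0.185 m

V₁ = q/y₁ = 0.373/0.113 = 3.30 m/s. Fr₁ = V₁/√(g·y₁) = 3.30/√(9.81×0.113) = 3.14.
Sequent-depth ratio: y₂/y₁ = ½[√(1 + 8Fr₁²) − 1] = ½[√79.63 − 1] = 3.96.
y₂ = 3.96 × 0.113 = 0.448 m.
Head loss: ΔE = (y₂ − y₁)³/(4y₁y₂) = (0.448 − 0.113)³/(4×0.113×0.448) = 0.0375/0.202 = 0.185 m.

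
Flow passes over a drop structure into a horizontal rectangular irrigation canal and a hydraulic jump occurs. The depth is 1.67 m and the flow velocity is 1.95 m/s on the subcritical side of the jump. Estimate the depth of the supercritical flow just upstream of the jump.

Fr₂ = V₂/√(g·y₂) = 1.95/√(9.81×1.67) = 0.482.
Since the conjugate-depth ratio holds either way, y₁/y₂ = ½[√(1 + 8Fr₂²) − 1] = ½[√2.857 − 1] = 0.345.
y₁ = 0.345 × 1.67 = 0.576 m.

y₁ = 0.576 m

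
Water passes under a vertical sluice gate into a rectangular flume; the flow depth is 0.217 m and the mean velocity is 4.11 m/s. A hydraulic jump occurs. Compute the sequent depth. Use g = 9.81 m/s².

y₂ = 0.763 m

Fr₁ = V₁/√(g·y₁) = 4.11/√(9.81×0.217) = 2.82.
By Bélanger, y₂/y₁ = ½[√(1 + 8Fr₁²) − 1] = ½[√64.48 − 1] = 3.52.
y₂ = 3.52 × 0.217 = 0.763 m.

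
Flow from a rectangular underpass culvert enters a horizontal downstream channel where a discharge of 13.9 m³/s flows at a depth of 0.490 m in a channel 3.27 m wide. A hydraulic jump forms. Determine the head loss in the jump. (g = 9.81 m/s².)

q = Q/b = 13.9/3.27 = 4.25 m²/s; V₁ = q/y₁ = 8.68 m/s. Fr₁ = V₁/√(g·y₁) = 3.96.
Conjugate-depth relation: y₂/y₁ = ½[√(1 + 8Fr₁²) − 1] = ½[√126.2 − 1] = 5.12.
y₂ = 5.12 × 0.490 = 2.51 m.
V₂ = q/y₂ = 4.25/2.51 = 1.70 m/s. E₁ = y₁ + V₁²/2g = 4.33 m; E₂ = y₂ + V₂²/2g = 2.65 m. ΔE = E₁ − E₂ = 1.67 m.

ΔE = 1.67 m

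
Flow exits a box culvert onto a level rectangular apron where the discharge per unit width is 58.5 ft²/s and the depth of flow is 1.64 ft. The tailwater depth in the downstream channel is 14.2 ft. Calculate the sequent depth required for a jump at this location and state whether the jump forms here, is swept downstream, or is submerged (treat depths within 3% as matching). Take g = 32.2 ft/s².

V₁ = q/y₁ = 58.5/1.64 = 35.7 ft/s. Fr₁ = V₁/√(g·y₁) = 35.7/√(32.2×1.64) = 4.91.
Conjugate-depth relation: y₂/y₁ = ½[√(1 + 8Fr₁²) − 1] = ½[√193.8 − 1] = 6.46.
y₂ = 6.46 × 1.64 = 10.6 ft.
Tailwater y_tw = 14.2 ft: y_tw > y₂, so the jump is submerged.

y₂ = 10.6 ft; the jump is submerged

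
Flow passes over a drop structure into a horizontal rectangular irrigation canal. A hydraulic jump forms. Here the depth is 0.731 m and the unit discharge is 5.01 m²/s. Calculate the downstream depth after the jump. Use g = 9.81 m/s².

y₂ = 2.31 m

V₁ = q/y₁ = 5.01/0.731 = 6.85 m/s. Fr₁ = V₁/√(g·y₁) = 6.85/√(9.81×0.731) = 2.56.
By Bélanger, y₂/y₁ = ½[√(1 + 8Fr₁²) − 1] = ½[√53.40 − 1] = 3.15.
y₂ = 3.15 × 0.731 = 2.31 m.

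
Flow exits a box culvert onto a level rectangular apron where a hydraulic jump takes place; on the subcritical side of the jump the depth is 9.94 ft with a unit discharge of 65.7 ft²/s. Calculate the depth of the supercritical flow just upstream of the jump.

y₁ = 2.22 ft

V₂ = q/y₂ = 65.7/9.94 = 6.61 ft/s; Fr₂ = V₂/√(g·y₂) = 0.369.
From the momentum equation (using Fr₂), y₁/y₂ = ½[√(1 + 8Fr₂²) − 1] = ½[√2.092 − 1] = 0.223.
y₁ = 0.223 × 9.94 = 2.22 ft.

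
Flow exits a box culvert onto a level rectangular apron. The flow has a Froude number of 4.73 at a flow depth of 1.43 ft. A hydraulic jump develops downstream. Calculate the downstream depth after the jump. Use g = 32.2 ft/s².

y₂ = 8.88 ft

Fr₁ = 4.73 (given).
Conjugate-depth relation: y₂/y₁ = ½[√(1 + 8Fr₁²) − 1] = ½[√180.0 − 1] = 6.21.
y₂ = 6.21 × 1.43 = 8.88 ft.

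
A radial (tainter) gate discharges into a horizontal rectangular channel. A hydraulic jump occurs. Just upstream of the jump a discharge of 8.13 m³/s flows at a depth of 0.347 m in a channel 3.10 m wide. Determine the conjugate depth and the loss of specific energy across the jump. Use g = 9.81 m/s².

y₂ = 1.84 m; ΔE = 1.31 m

q = Q/b = 8.13/3.10 = 2.62 m²/s; V₁ = q/y₁ = 7.56 m/s. Fr₁ = V₁/√(g·y₁) = 4.10.
Conjugate-depth relation: y₂/y₁ = ½[√(1 + 8Fr₁²) − 1] = ½[√135.2 − 1] = 5.31.
y₂ = 5.31 × 0.347 = 1.84 m.
V₂ = q/y₂ = 2.62/1.84 = 1.42 m/s. E₁ = y₁ + V₁²/2g = 3.26 m; E₂ = y₂ + V₂²/2g = 1.95 m. ΔE = E₁ − E₂ = 1.31 m.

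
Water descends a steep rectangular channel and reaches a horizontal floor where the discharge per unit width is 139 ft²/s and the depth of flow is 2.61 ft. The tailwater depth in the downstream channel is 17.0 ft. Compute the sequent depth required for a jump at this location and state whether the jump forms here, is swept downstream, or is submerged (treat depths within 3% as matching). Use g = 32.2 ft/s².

V₁ = q/y₁ = 139/2.61 = 53.3 ft/s. Fr₁ = V₁/√(g·y₁) = 53.3/√(32.2×2.61) = 5.81.
From the momentum equation for a rectangular channel, y₂/y₁ = ½[√(1 + 8Fr₁²) − 1] = ½[√271.0 − 1] = 7.73.
y₂ = 7.73 × 2.61 = 20.2 ft.
Tailwater y_tw = 17.0 ft: y_tw < y₂, so the jump is swept downstream.

y₂ = 20.2 ft; the jump is swept downstream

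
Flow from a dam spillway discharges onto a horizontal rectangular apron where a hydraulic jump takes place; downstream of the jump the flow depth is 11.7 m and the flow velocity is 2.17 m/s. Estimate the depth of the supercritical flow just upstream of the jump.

y₁ = 0.892 m

Fr₂ = V₂/√(g·y₂) = 2.17/√(9.81×11.7) = 0.203.
From the momentum equation (using Fr₂), y₁/y₂ = ½[√(1 + 8Fr₂²) − 1] = ½[√1.328 − 1] = 0.0762.
y₁ = 0.0762 × 11.7 = 0.892 m.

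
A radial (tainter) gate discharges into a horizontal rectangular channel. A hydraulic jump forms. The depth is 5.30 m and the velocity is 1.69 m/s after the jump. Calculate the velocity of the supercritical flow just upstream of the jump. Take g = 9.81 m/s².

V₁ = 16.9 m/s

Fr₂ = V₂/√(g·y₂) = 1.69/√(9.81×5.30) = 0.234.
Since the conjugate-depth ratio holds either way, y₁/y₂ = ½[√(1 + 8Fr₂²) − 1] = ½[√1.439 − 1] = 0.0999.
y₁ = 0.0999 × 5.30 = 0.529 m.
V₁ = q/y₁ = 8.96/0.529 = 16.9 m/s.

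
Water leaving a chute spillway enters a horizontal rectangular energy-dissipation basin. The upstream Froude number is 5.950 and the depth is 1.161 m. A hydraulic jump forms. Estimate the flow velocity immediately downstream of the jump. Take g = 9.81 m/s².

Fr₁ = 5.950 (given).
From the momentum equation for a rectangular channel, y₂/y₁ = ½[√(1 + 8Fr₁²) − 1] = ½[√284.22 − 1] = 7.929.
y₂ = 7.929 × 1.161 = 9.206 m.
V₁ = Fr₁·√(g·y₁) = 5.950×√(9.81×1.161) = 20.08 m/s; q = V₁·y₁ = 23.31 m²/s.
V₂ = q/y₂ = 23.31/9.206 = 2.532 m/s.

V₂ = 2.532 m/s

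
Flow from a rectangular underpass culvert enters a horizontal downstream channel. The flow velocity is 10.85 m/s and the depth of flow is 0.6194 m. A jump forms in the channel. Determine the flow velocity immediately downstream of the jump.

Fr₁ = V₁/√(g·y₁) = 10.85/√(9.81×0.6194) = 4.402.
By Bélanger, y₂/y₁ = ½[√(1 + 8Fr₁²) − 1] = ½[√155.99 − 1] = 5.745.
y₂ = 5.745 × 0.6194 = 3.558 m.
q = V₁·y₁ = 10.85 × 0.6194 = 6.720 m²/s.
V₂ = q/y₂ = 6.720/3.558 = 1.889 m/s.

V₂ = 1.889 m/s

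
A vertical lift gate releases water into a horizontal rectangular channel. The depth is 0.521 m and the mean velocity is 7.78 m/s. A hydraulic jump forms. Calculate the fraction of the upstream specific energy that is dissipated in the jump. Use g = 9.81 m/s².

ΔE/E₁ = 0.321 (32.1%)

Fr₁ = V₁/√(g·y₁) = 7.78/√(9.81×0.521) = 3.44.
Conjugate-depth relation: y₂/y₁ = ½[√(1 + 8Fr₁²) − 1] = ½[√95.74 − 1] = 4.39.
y₂ = 4.39 × 0.521 = 2.29 m.
E₁ = y₁ + V₁²/2g = 3.61 m. ΔE = (y₂ − y₁)³/(4y₁y₂) = 1.16 m. ΔE/E₁ = 1.16/3.61 = 0.321.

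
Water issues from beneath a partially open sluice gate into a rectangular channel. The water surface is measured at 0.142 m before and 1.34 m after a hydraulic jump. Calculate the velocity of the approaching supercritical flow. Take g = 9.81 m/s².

For a rectangular channel the momentum equation gives q² = ½·g·y₁·y₂·(y₁ + y₂) = ½×9.81×0.142×1.34×1.48 = 1.38.
q = √1.38 = 1.18 m²/s.
V₁ = q/y₁ = 1.18/0.142 = 8.28 m/s.

V₁ = 8.28 m/s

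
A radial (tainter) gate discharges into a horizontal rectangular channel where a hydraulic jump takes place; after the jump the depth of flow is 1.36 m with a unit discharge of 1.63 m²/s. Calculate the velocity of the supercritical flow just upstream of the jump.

V₁ = 6.58 m/s

V₂ = q/y₂ = 1.63/1.36 = 1.20 m/s; Fr₂ = V₂/√(g·y₂) = 0.328.
Applying the sequent-depth relation in reverse, y₁/y₂ = ½[√(1 + 8Fr₂²) − 1] = ½[√1.861 − 1] = 0.182.
y₁ = 0.182 × 1.36 = 0.248 m.
V₁ = q/y₁ = 1.63/0.248 = 6.58 m/s.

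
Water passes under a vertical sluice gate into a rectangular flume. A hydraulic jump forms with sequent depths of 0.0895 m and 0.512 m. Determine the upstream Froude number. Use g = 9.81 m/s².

For a rectangular channel the momentum equation gives q² = ½·g·y₁·y₂·(y₁ + y₂) = ½×9.81×0.0895×0.512×0.602 = 0.135.
q = √0.135 = 0.368 m²/s.
V₁ = q/y₁ = 4.11 m/s; Fr₁ = V₁/√(g·y₁) = 4.38.

Fr₁ = 4.38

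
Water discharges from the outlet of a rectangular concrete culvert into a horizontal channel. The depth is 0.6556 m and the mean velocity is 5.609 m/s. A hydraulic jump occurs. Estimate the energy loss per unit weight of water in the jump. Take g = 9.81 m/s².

ΔE = 0.2849 m

Fr₁ = V₁/√(g·y₁) = 5.609/√(9.81×0.6556) = 2.212.
Sequent-depth ratio: y₂/y₁ = ½[√(1 + 8Fr₁²) − 1] = ½[√40.134 − 1] = 2.668.
y₂ = 2.668 × 0.6556 = 1.749 m.
q = V₁·y₁ = 5.609 × 0.6556 = 3.677 m²/s. V₂ = q/y₂ = 3.677/1.749 = 2.103 m/s. E₁ = y₁ + V₁²/2g = 2.259 m; E₂ = y₂ + V₂²/2g = 1.974 m. ΔE = E₁ − E₂ = 0.2849 m.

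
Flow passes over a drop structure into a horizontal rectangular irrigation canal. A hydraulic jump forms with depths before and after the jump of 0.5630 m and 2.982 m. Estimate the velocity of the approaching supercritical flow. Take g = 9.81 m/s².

V₁ = 9.597 m/s

For a rectangular channel the momentum equation gives q² = ½·g·y₁·y₂·(y₁ + y₂) = ½×9.81×0.5630×2.982×3.545 = 29.19.
q = √29.19 = 5.403 m²/s.
V₁ = q/y₁ = 5.403/0.5630 = 9.597 m/s.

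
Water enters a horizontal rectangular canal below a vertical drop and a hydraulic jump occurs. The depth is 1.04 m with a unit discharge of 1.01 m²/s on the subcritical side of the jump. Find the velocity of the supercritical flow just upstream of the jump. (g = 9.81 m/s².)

V₂ = q/y₂ = 1.01/1.04 = 0.971 m/s; Fr₂ = V₂/√(g·y₂) = 0.304.
The Bélanger relation is symmetric: y₁/y₂ = ½[√(1 + 8Fr₂²) − 1] = ½[√1.740 − 1] = 0.159.
y₁ = 0.159 × 1.04 = 0.166 m.
V₁ = q/y₁ = 1.01/0.166 = 6.09 m/s.

V₁ = 6.09 m/s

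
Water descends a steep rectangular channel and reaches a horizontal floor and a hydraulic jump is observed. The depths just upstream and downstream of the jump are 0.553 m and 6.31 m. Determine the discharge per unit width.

For a rectangular channel the momentum equation gives q² = ½·g·y₁·y₂·(y₁ + y₂) = ½×9.81×0.553×6.31×6.86 = 117.
q = √117 = 10.8 m²/s.

q = 10.8 m²/s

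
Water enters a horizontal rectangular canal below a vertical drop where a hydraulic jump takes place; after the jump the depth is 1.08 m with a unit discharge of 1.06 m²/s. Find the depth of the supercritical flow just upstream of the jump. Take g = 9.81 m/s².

V₂ = q/y₂ = 1.06/1.08 = 0.981 m/s; Fr₂ = V₂/√(g·y₂) = 0.302.
Since the conjugate-depth ratio holds either way, y₁/y₂ = ½[√(1 + 8Fr₂²) − 1] = ½[√1.727 − 1] = 0.157.
y₁ = 0.157 × 1.08 = 0.170 m.

y₁ = 0.170 m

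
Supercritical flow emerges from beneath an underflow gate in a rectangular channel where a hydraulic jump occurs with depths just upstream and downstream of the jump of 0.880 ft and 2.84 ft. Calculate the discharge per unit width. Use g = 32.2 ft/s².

For a rectangular channel the momentum equation gives q² = ½·g·y₁·y₂·(y₁ + y₂) = ½×32.2×0.880×2.84×3.72 = 150.
q = √150 = 12.2 ft²/s.

q = 12.2 ft²/s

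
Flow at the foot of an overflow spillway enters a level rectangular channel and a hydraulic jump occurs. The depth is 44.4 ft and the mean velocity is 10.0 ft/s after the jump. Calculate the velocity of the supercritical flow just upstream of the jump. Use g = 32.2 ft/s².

Fr₂ = V₂/√(g·y₂) = 10.0/√(32.2×44.4) = 0.264.
Since the conjugate-depth ratio holds either way, y₁/y₂ = ½[√(1 + 8Fr₂²) − 1] = ½[√1.560 − 1] = 0.124.
y₁ = 0.124 × 44.4 = 5.52 ft.
V₁ = q/y₁ = 444/5.52 = 80.4 ft/s.

V₁ = 80.4 ft/s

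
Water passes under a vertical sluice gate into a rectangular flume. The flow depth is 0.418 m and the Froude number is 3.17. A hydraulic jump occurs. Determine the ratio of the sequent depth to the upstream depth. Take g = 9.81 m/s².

Fr₁ = 3.17 (given).
By Bélanger, y₂/y₁ = ½[√(1 + 8Fr₁²) − 1] = ½[√81.39 − 1] = 4.01.

y₂/y₁ = 4.01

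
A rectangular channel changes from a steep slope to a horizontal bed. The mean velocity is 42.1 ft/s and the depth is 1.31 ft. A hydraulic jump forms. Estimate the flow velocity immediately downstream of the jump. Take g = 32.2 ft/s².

Fr₁ = V₁/√(g·y₁) = 42.1/√(32.2×1.31) = 6.48.
By Bélanger, y₂/y₁ = ½[√(1 + 8Fr₁²) − 1] = ½[√337.1 − 1] = 8.68.
y₂ = 8.68 × 1.31 = 11.4 ft.
q = V₁·y₁ = 42.1 × 1.31 = 55.2 ft²/s.
V₂ = q/y₂ = 55.2/11.4 = 4.85 ft/s.

V₂ = 4.85 ft/s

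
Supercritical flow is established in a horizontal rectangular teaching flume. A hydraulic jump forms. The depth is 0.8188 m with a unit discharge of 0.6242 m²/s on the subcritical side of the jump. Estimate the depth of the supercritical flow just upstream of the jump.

y₁ = 0.1050 m

V₂ = q/y₂ = 0.6242/0.8188 = 0.7623 m/s; Fr₂ = V₂/√(g·y₂) = 0.2690.
The Bélanger relation is symmetric: y₁/y₂ = ½[√(1 + 8Fr₂²) − 1] = ½[√1.5788 − 1] = 0.1283.
y₁ = 0.1283 × 0.8188 = 0.1050 m.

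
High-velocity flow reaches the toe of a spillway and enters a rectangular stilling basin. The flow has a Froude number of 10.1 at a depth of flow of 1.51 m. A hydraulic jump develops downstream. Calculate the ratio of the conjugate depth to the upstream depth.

y₂/y₁ = 13.8

Fr₁ = 10.1 (given).
Conjugate-depth relation: y₂/y₁ = ½[√(1 + 8Fr₁²) − 1] = ½[√817.1 − 1] = 13.8.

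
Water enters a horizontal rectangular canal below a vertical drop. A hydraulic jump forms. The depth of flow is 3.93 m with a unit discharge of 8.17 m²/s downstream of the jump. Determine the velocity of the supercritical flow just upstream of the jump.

V₂ = q/y₂ = 8.17/3.93 = 2.08 m/s; Fr₂ = V₂/√(g·y₂) = 0.335.
From the momentum equation (using Fr₂), y₁/y₂ = ½[√(1 + 8Fr₂²) − 1] = ½[√1.897 − 1] = 0.189.
y₁ = 0.189 × 3.93 = 0.741 m.
V₁ = q/y₁ = 8.17/0.741 = 11.0 m/s.

V₁ = 11.0 m/s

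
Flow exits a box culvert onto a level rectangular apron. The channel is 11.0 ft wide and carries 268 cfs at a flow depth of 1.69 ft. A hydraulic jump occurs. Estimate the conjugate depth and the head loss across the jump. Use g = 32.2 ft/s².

q = Q/b = 268/11.0 = 24.4 ft²/s; V₁ = q/y₁ = 14.4 ft/s. Fr₁ = V₁/√(g·y₁) = 1.95.
Bélanger equation: y₂/y₁ = ½[√(1 + 8Fr₁²) − 1] = ½[√31.55 − 1] = 2.31.
y₂ = 2.31 × 1.69 = 3.90 ft.
V₂ = q/y₂ = 24.4/3.90 = 6.24 ft/s. E₁ = y₁ + V₁²/2g = 4.92 ft; E₂ = y₂ + V₂²/2g = 4.51 ft. ΔE = E₁ − E₂ = 0.410 ft.

y₂ = 3.90 ft; ΔE = 0.410 ft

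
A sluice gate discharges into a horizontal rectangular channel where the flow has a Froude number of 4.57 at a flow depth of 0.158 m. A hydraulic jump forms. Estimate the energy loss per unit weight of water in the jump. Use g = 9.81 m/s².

ΔE = 0.817 m

Fr₁ = 4.57 (given).
Bélanger equation: y₂/y₁ = ½[√(1 + 8Fr₁²) − 1] = ½[√168.1 − 1] = 5.98.
y₂ = 5.98 × 0.158 = 0.945 m.
Head loss: ΔE = (y₂ − y₁)³/(4y₁y₂) = (0.945 − 0.158)³/(4×0.158×0.945) = 0.488/0.597 = 0.817 m.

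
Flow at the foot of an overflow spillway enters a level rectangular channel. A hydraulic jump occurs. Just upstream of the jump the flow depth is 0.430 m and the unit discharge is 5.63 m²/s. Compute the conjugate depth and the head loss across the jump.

y₂ = 3.67 m; ΔE = 5.38 m

V₁ = q/y₁ = 5.63/0.430 = 13.1 m/s. Fr₁ = V₁/√(g·y₁) = 13.1/√(9.81×0.430) = 6.37.
By Bélanger, y₂/y₁ = ½[√(1 + 8Fr₁²) − 1] = ½[√326.1 − 1] = 8.53.
y₂ = 8.53 × 0.430 = 3.67 m.
V₂ = q/y₂ = 5.63/3.67 = 1.54 m/s. E₁ = y₁ + V₁²/2g = 9.17 m; E₂ = y₂ + V₂²/2g = 3.79 m. ΔE = E₁ − E₂ = 5.38 m.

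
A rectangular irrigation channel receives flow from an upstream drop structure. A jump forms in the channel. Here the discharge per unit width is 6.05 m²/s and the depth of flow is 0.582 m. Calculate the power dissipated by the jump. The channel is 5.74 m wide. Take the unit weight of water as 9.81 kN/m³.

P = 892 kW

V₁ = q/y₁ = 6.05/0.582 = 10.4 m/s. Fr₁ = V₁/√(g·y₁) = 10.4/√(9.81×0.582) = 4.35.
Bélanger equation: y₂/y₁ = ½[√(1 + 8Fr₁²) − 1] = ½[√152.4 − 1] = 5.67.
y₂ = 5.67 × 0.582 = 3.30 m.
V₂ = q/y₂ = 6.05/3.30 = 1.83 m/s. E₁ = y₁ + V₁²/2g = 6.09 m; E₂ = y₂ + V₂²/2g = 3.47 m. ΔE = E₁ − E₂ = 2.62 m.
Q = q·b = 6.05 × 5.74 = 34.7 m³/s. P = γ·Q·ΔE = 9.81 × 34.7 × 2.62 = 892 kW.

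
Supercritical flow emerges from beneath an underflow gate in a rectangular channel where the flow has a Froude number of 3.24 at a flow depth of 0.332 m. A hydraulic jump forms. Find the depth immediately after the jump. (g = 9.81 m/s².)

Fr₁ = 3.24 (given).
Conjugate-depth relation: y₂/y₁ = ½[√(1 + 8Fr₁²) − 1] = ½[√84.98 − 1] = 4.11.
y₂ = 4.11 × 0.332 = 1.36 m.

y₂ = 1.36 m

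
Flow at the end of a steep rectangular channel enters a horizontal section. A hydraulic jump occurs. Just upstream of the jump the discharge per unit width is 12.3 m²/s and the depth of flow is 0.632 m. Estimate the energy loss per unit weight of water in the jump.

V₁ = q/y₁ = 12.3/0.632 = 19.5 m/s. Fr₁ = V₁/√(g·y₁) = 19.5/√(9.81×0.632) = 7.82.
Sequent-depth ratio: y₂/y₁ = ½[√(1 + 8Fr₁²) − 1] = ½[√489.7 − 1] = 10.6.
y₂ = 10.6 × 0.632 = 6.68 m.
Head loss: ΔE = (y₂ − y₁)³/(4y₁y₂) = (6.68 − 0.632)³/(4×0.632×6.68) = 221/16.9 = 13.1 m.

ΔE = 13.1 m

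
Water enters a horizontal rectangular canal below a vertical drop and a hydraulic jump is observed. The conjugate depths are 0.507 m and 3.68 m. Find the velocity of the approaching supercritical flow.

For a rectangular channel the momentum equation gives q² = ½·g·y₁·y₂·(y₁ + y₂) = ½×9.81×0.507×3.68×4.19 = 38.3.
q = √38.3 = 6.19 m²/s.
V₁ = q/y₁ = 6.19/0.507 = 12.2 m/s.

V₁ = 12.2 m/s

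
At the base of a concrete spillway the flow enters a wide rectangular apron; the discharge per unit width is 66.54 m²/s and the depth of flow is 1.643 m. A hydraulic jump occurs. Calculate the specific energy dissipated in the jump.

ΔE = 62.17 m

V₁ = q/y₁ = 66.54/1.643 = 40.50 m/s. Fr₁ = V₁/√(g·y₁) = 40.50/√(9.81×1.643) = 10.09.
By Bélanger, y₂/y₁ = ½[√(1 + 8Fr₁²) − 1] = ½[√815.09 − 1] = 13.77.
y₂ = 13.77 × 1.643 = 22.63 m.
Head loss: ΔE = (y₂ − y₁)³/(4y₁y₂) = (22.63 − 1.643)³/(4×1.643×22.63) = 9247/148.7 = 62.17 m.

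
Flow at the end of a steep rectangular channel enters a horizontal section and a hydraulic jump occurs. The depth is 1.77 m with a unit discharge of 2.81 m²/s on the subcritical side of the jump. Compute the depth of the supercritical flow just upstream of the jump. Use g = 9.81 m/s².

V₂ = q/y₂ = 2.81/1.77 = 1.59 m/s; Fr₂ = V₂/√(g·y₂) = 0.381.
Since the conjugate-depth ratio holds either way, y₁/y₂ = ½[√(1 + 8Fr₂²) − 1] = ½[√2.161 − 1] = 0.235.
y₁ = 0.235 × 1.77 = 0.416 m.

y₁ = 0.416 m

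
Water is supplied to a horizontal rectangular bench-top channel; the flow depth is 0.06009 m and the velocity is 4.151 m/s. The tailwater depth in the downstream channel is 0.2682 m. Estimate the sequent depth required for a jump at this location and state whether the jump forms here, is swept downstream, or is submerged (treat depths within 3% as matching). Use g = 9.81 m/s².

y₂ = 0.4304 m; the jump is swept downstream

Fr₁ = V₁/√(g·y₁) = 4.151/√(9.81×0.06009) = 5.407.
Sequent-depth ratio: y₂/y₁ = ½[√(1 + 8Fr₁²) − 1] = ½[√234.84 − 1] = 7.162.
y₂ = 7.162 × 0.06009 = 0.4304 m.
Tailwater y_tw = 0.2682 m: y_tw < y₂, so the jump is swept downstream.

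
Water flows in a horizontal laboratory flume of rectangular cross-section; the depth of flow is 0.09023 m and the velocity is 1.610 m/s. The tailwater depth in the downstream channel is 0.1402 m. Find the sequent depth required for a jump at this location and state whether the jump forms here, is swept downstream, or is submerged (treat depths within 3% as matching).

Fr₁ = V₁/√(g·y₁) = 1.610/√(9.81×0.09023) = 1.711.
By Bélanger, y₂/y₁ = ½[√(1 + 8Fr₁²) − 1] = ½[√24.427 − 1] = 1.971.
y₂ = 1.971 × 0.09023 = 0.1779 m.
Tailwater y_tw = 0.1402 m: y_tw < y₂, so the jump is swept downstream.

y₂ = 0.1779 m; the jump is swept downstream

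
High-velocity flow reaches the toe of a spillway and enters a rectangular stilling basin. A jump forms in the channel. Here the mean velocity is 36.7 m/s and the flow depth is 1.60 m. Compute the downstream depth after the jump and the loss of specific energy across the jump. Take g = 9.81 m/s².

Fr₁ = V₁/√(g·y₁) = 36.7/√(9.81×1.60) = 9.26.
From the momentum equation for a rectangular channel, y₂/y₁ = ½[√(1 + 8Fr₁²) − 1] = ½[√687.5 − 1] = 12.6.
y₂ = 12.6 × 1.60 = 20.2 m.
Head loss: ΔE = (y₂ − y₁)³/(4y₁y₂) = (20.2 − 1.60)³/(4×1.60×20.2) = 6410/129 = 49.6 m.

y₂ = 20.2 m; ΔE = 49.6 m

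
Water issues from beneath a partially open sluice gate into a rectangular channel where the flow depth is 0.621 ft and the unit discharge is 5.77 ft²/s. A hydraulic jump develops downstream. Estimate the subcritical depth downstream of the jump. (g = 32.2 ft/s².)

y₂ = 1.54 ft

V₁ = q/y₁ = 5.77/0.621 = 9.29 ft/s. Fr₁ = V₁/√(g·y₁) = 9.29/√(32.2×0.621) = 2.08.
From the momentum equation for a rectangular channel, y₂/y₁ = ½[√(1 + 8Fr₁²) − 1] = ½[√35.54 − 1] = 2.48.
y₂ = 2.48 × 0.621 = 1.54 ft.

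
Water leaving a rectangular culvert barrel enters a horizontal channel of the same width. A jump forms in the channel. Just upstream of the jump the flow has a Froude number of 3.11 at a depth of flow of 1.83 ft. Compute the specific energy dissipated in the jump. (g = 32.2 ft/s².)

Fr₁ = 3.11 (given).
Conjugate-depth relation: y₂/y₁ = ½[√(1 + 8Fr₁²) − 1] = ½[√78.38 − 1] = 3.93.
y₂ = 3.93 × 1.83 = 7.19 ft.
V₁ = Fr₁·√(g·y₁) = 3.11×√(32.2×1.83) = 23.9 ft/s; q = V₁·y₁ = 43.7 ft²/s. V₂ = q/y₂ = 43.7/7.19 = 6.08 ft/s. E₁ = y₁ + V₁²/2g = 10.7 ft; E₂ = y₂ + V₂²/2g = 7.76 ft. ΔE = E₁ − E₂ = 2.92 ft.

ΔE = 2.92 ft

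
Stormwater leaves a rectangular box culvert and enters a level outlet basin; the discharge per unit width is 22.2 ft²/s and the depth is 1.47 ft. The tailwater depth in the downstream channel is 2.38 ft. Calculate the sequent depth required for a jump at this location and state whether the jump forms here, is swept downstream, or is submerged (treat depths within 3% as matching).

V₁ = q/y₁ = 22.2/1.47 = 15.1 ft/s. Fr₁ = V₁/√(g·y₁) = 15.1/√(32.2×1.47) = 2.20.
From the momentum equation for a rectangular channel, y₂/y₁ = ½[√(1 + 8Fr₁²) − 1] = ½[√39.55 − 1] = 2.64.
y₂ = 2.64 × 1.47 = 3.89 ft.
Tailwater y_tw = 2.38 ft: y_tw < y₂, so the jump is swept downstream.

y₂ = 3.89 ft; the jump is swept downstream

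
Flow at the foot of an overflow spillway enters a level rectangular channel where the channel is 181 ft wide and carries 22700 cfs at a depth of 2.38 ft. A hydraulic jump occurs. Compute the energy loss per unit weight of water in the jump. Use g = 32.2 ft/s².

q = Q/b = 22700/181 = 125 ft²/s; V₁ = q/y₁ = 52.7 ft/s. Fr₁ = V₁/√(g·y₁) = 6.02.
Conjugate-depth relation: y₂/y₁ = ½[√(1 + 8Fr₁²) − 1] = ½[√290.9 − 1] = 8.03.
y₂ = 8.03 × 2.38 = 19.1 ft.
V₂ = q/y₂ = 125/19.1 = 6.56 ft/s. E₁ = y₁ + V₁²/2g = 45.5 ft; E₂ = y₂ + V₂²/2g = 19.8 ft. ΔE = E₁ − E₂ = 25.7 ft.

ΔE = 25.7 ft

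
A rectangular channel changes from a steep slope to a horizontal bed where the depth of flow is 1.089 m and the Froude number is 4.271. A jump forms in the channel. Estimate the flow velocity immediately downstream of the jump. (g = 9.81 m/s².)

V₂ = 2.510 m/s

Fr₁ = 4.271 (given).
Conjugate-depth relation: y₂/y₁ = ½[√(1 + 8Fr₁²) − 1] = ½[√146.93 − 1] = 5.561.
y₂ = 5.561 × 1.089 = 6.056 m.
V₁ = Fr₁·√(g·y₁) = 4.271×√(9.81×1.089) = 13.96 m/s; q = V₁·y₁ = 15.20 m²/s.
V₂ = q/y₂ = 15.20/6.056 = 2.510 m/s.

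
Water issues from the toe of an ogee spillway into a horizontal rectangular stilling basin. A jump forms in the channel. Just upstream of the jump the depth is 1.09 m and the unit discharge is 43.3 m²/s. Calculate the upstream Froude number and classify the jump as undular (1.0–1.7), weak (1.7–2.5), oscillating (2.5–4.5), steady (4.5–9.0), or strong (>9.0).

Fr₁ = 12.1; strong jump

V₁ = q/y₁ = 43.3/1.09 = 39.7 m/s. Fr₁ = V₁/√(g·y₁) = 39.7/√(9.81×1.09) = 12.1.
Fr₁ = 12.1 lies in the strong range.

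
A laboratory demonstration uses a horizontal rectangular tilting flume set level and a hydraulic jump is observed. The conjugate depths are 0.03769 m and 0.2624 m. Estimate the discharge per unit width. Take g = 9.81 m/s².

q = 0.1207 m²/s

For a rectangular channel the momentum equation gives q² = ½·g·y₁·y₂·(y₁ + y₂) = ½×9.81×0.03769×0.2624×0.3001 = 0.01456.
q = √0.01456 = 0.1207 m²/s.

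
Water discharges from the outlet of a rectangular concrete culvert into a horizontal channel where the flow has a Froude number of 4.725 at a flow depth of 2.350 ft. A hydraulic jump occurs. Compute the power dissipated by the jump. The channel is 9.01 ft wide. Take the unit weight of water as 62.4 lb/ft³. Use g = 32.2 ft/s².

P = 1316 hp

Fr₁ = 4.725 (given).
Conjugate-depth relation: y₂/y₁ = ½[√(1 + 8Fr₁²) − 1] = ½[√179.60 − 1] = 6.201.
y₂ = 6.201 × 2.350 = 14.57 ft.
Head loss: ΔE = (y₂ − y₁)³/(4y₁y₂) = (14.57 − 2.350)³/(4×2.350×14.57) = 1826/137.0 = 13.33 ft.
V₁ = Fr₁·√(g·y₁) = 4.725×√(32.2×2.350) = 41.10 ft/s; q = V₁·y₁ = 96.59 ft²/s. Q = q·b = 96.59 × 9.01 = 870.3 cfs. P = γ·Q·ΔE/550 = 62.4 × 870.3 × 13.33 / 550 = 1316 hp.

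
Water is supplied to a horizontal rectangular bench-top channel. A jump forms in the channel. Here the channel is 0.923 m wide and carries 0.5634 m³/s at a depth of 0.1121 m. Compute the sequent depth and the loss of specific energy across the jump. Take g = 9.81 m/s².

q = Q/b = 0.5634/0.923 = 0.6104 m²/s; V₁ = q/y₁ = 5.445 m/s. Fr₁ = V₁/√(g·y₁) = 5.192.
From the momentum equation for a rectangular channel, y₂/y₁ = ½[√(1 + 8Fr₁²) − 1] = ½[√216.69 − 1] = 6.860.
y₂ = 6.860 × 0.1121 = 0.7690 m.
Head loss: ΔE = (y₂ − y₁)³/(4y₁y₂) = (0.7690 − 0.1121)³/(4×0.1121×0.7690) = 0.2835/0.3448 = 0.8222 m.

y₂ = 0.7690 m; ΔE = 0.8222 m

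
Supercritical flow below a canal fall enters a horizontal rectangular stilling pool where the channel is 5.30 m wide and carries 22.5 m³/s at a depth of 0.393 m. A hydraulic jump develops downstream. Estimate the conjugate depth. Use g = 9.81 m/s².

y₂ = 2.87 m

q = Q/b = 22.5/5.30 = 4.25 m²/s; V₁ = q/y₁ = 10.8 m/s. Fr₁ = V₁/√(g·y₁) = 5.50.
From the momentum equation for a rectangular channel, y₂/y₁ = ½[√(1 + 8Fr₁²) − 1] = ½[√243.1 − 1] = 7.30.
y₂ = 7.30 × 0.393 = 2.87 m.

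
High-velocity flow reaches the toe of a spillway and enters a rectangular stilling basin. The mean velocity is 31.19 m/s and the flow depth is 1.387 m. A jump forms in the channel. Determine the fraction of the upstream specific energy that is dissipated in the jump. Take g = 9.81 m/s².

Fr₁ = V₁/√(g·y₁) = 31.19/√(9.81×1.387) = 8.456.
Bélanger equation: y₂/y₁ = ½[√(1 + 8Fr₁²) − 1] = ½[√572.97 − 1] = 11.47.
y₂ = 11.47 × 1.387 = 15.91 m.
E₁ = y₁ + V₁²/2g = 50.97 m. ΔE = (y₂ − y₁)³/(4y₁y₂) = 34.69 m. ΔE/E₁ = 34.69/50.97 = 0.681.

ΔE/E₁ = 0.681 (68.1%)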